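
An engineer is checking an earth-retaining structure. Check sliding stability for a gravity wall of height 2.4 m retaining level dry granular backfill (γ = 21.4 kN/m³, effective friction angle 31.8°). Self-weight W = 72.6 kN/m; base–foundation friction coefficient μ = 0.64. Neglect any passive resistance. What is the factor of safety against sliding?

K_a = tan²(45° − 31.8°/2) = 0.3098.
P_a = ½K_aγH² = 0.5×0.3098×21.4×2.4² = 19.09 kN/m, acting at H/3 = 0.8000 m above the base.
FS_sliding = μW / P_a = 0.64×72.6 / 19.09 = 2.434.

2.43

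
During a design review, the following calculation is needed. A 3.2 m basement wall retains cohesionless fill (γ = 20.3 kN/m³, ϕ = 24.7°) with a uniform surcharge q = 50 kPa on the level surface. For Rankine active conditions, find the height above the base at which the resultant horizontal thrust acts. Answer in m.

K_a = 0.4106.
Triangular part P₁ = ½K_aγH² = 42.67 at H/3 = 1.067 m; rectangular part P₂ = K_a q H = 65.69 at H/2 = 1.600 m.
ȳ = (P₁·1.067 + P₂·1.600)/(P₁+P₂) = 1.390 m.

1.39 m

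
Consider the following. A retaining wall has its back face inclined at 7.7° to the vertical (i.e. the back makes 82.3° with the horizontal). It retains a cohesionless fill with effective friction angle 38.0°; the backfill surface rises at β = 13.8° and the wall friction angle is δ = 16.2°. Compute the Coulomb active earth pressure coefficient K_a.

0.322

K_a = sin²(α+φ) / [sin²α · sin(α−δ) · (1 + √{sin(φ+δ)sin(φ−β) / (sin(α−δ)sin(α+β))})²].
With α = 82.3°, φ = 38.0°, δ = 16.2°, β = 13.8°: K_a = 0.3224.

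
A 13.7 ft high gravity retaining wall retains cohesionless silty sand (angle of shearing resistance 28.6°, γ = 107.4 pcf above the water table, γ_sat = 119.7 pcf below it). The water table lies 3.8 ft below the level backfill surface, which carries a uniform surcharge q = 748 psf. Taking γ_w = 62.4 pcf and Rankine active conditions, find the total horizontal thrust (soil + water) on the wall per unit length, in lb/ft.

9360 lb/ft

K_a = tan²(45° − φ/2) = 0.3525.
γ' = 119.7 − 62.4 = 57.30 pcf. h₂ = H − d_w = 9.9 ft.
σ'_h: at surface K_a·q = 263.7; at WT K_a(q+γd_w) = 407.6; at base K_a(q+γd_w+γ'h₂) = 607.6 psf.
P₁ = ½(263.7+407.6)×3.8 = 1275; P₂ = ½(407.6+607.6)×9.9 = 5025; P_w = ½γ_w h₂² = 3058.
Total = 1275+5025+3058 = 9358 lb/ft.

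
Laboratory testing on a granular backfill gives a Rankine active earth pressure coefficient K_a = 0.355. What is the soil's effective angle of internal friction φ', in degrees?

28.4°

K_a = tan²(45° − φ/2) ⇒ 45° − φ/2 = arctan(√0.355) = 30.79°.
φ = 2(45° − 30.79°) = 28.43°.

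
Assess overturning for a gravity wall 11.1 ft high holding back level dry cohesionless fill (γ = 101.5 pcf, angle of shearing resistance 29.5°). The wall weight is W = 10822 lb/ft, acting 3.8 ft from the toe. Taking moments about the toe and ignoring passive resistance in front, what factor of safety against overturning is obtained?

5.23

K_a = tan²(45° − 29.5°/2) = 0.3401.
P_a = ½K_aγH² = 0.5×0.3401×101.5×11.1² = 2127 lb/ft, acting at H/3 = 3.700 ft above the base.
Overturning moment M_o = P_a × H/3 = 2127 × 3.700 = 7869.
Resisting moment M_r = W × 3.8 = 10822 × 3.8 = 41120.
FS_overturning = M_r/M_o = 41120/7869 = 5.226.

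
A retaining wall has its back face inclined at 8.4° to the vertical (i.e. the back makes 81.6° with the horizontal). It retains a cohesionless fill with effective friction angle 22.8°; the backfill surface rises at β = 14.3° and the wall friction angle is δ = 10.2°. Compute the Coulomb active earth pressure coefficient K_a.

K_a = sin²(α+φ) / [sin²α · sin(α−δ) · (1 + √{sin(φ+δ)sin(φ−β) / (sin(α−δ)sin(α+β))})²].
With α = 81.6°, φ = 22.8°, δ = 10.2°, β = 14.3°: K_a = 0.6057.

0.606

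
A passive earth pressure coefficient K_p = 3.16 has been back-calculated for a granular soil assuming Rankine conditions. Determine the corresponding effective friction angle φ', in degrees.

K_p = (1+sin φ)/(1−sin φ) ⇒ sin φ = (K_p − 1)/(K_p + 1) = 0.5192.
φ = arcsin(0.5192) = 31.28°.

31.3°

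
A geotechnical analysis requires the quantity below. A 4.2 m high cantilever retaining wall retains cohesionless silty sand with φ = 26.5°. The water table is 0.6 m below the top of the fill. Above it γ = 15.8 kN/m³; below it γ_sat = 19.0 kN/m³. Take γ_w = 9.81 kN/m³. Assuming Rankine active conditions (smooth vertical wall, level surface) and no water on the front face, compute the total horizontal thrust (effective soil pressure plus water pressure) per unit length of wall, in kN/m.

101 kN/m

K_a = tan²(45° − φ/2) = 0.3829.
γ' = 19.0 − 9.81 = 9.190 kN/m³. Depth below WT = 3.6 m.
σ'_h at WT = K_a γ d_w = 3.630 kPa; at base = 3.630 + K_a γ' × 3.6 = 16.30 kPa.
P₁ (0–0.6 m) = ½×3.630×0.6 = 1.089. P₂ (0.6–4.2 m) = ½(3.630+16.30)×3.6 = 35.87.
P_w = ½ γ_w h₂² = 0.5×9.81×3.6² = 63.57. Total = 1.089+35.87+63.57 = 100.5 kN/m.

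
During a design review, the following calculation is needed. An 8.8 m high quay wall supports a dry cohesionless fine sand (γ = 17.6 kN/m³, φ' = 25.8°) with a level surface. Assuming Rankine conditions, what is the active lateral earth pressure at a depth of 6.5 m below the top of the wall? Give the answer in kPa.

K_a = (1 − sin φ)/(1 + sin φ) = 0.3935.
σ_h = K_a γ z = 0.3935 × 17.6 × 6.5 = 45.02 kPa.

45.0 kPa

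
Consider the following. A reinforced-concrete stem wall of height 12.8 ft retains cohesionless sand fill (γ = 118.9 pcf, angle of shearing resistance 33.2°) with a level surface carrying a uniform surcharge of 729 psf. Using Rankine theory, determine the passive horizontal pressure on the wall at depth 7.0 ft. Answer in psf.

K_p = (1 + sin φ)/(1 − sin φ) = 3.421.
σ_v = γz + q = 118.9 × 7.0 + 729 = 1561 psf.
σ_h = K_p σ_v = 3.421 × 1561 = 5340 psf.

5340 psf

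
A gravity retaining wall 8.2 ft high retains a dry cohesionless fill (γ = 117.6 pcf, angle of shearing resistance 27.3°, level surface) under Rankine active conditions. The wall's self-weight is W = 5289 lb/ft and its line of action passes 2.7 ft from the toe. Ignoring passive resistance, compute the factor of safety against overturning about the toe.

K_a = tan²(45° − 27.3°/2) = 0.3711.
P_a = ½K_aγH² = 0.5×0.3711×117.6×8.2² = 1467 lb/ft, acting at H/3 = 2.733 ft above the base.
Overturning moment M_o = P_a × H/3 = 1467 × 2.733 = 4011.
Resisting moment M_r = W × 2.7 = 5289 × 2.7 = 14280.
FS_overturning = M_r/M_o = 14280/4011 = 3.561.

3.56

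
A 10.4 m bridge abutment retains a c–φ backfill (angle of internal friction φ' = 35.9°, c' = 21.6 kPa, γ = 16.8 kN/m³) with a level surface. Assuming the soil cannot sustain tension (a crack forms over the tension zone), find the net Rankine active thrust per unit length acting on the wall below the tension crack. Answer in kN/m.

63.0 kN/m

K_a = 0.2607; √K_a = 0.5106.
Tension-crack depth z_c = 2c/(γ√K_a) = 2×21.6/(16.8×0.5106) = 5.036 m.
σ_a at base = K_a γ H − 2c√K_a = 0.2607×16.8×10.4 − 2×21.6×0.5106 = 23.50 kPa.
P_a = ½ × 23.50 × (H − z_c) = 0.5×23.50×5.364 = 63.02 kN/m.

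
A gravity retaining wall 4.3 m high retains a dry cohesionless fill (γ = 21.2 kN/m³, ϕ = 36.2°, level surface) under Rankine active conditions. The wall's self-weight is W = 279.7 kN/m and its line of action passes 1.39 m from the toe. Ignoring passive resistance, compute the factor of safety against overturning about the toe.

K_a = tan²(45° − 36.2°/2) = 0.2574.
P_a = ½K_aγH² = 0.5×0.2574×21.2×4.3² = 50.45 kN/m, acting at H/3 = 1.433 m above the base.
Overturning moment M_o = P_a × H/3 = 50.45 × 1.433 = 72.31.
Resisting moment M_r = W × 1.39 = 279.7 × 1.39 = 388.8.
FS_overturning = M_r/M_o = 388.8/72.31 = 5.377.

5.38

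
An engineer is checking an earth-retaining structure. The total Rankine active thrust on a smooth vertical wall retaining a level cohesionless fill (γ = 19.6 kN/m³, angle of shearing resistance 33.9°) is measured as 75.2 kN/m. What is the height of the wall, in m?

5.20 m

K_a = 0.2839. P_a = ½ K_a γ H² ⇒ H = √(2P_a/(K_a γ)).
H = √(2×75.2/(0.2839×19.6)) = 5.199 m.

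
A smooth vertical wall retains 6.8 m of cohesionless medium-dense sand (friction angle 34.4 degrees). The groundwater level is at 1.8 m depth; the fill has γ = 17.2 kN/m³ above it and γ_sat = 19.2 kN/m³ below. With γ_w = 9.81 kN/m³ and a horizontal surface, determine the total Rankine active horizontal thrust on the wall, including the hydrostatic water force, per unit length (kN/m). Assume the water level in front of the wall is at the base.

206 kN/m

K_a = tan²(45° − φ/2) = 0.2780.
γ' = 19.2 − 9.81 = 9.390 kN/m³. Depth below WT = 5.0 m.
σ'_h at WT = K_a γ d_w = 8.606 kPa; at base = 8.606 + K_a γ' × 5.0 = 21.66 kPa.
P₁ (0–1.8 m) = ½×8.606×1.8 = 7.746. P₂ (1.8–6.8 m) = ½(8.606+21.66)×5.0 = 75.66.
P_w = ½ γ_w h₂² = 0.5×9.81×5.0² = 122.6. Total = 7.746+75.66+122.6 = 206.0 kN/m.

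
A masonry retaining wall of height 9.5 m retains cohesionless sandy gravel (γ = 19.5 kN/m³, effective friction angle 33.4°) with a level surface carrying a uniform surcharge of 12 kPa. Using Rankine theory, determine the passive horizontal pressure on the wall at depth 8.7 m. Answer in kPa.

627 kPa

K_p = (1 + sin φ)/(1 − sin φ) = 3.449.
σ_v = γz + q = 19.5 × 8.7 + 12 = 181.6 kPa.
σ_h = K_p σ_v = 3.449 × 181.6 = 626.5 kPa.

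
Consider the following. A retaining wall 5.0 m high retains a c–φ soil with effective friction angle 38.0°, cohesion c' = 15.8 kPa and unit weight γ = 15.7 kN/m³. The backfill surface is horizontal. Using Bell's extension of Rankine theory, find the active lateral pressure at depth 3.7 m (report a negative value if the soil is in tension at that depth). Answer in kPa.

K_a = (1 − sin φ)/(1 + sin φ) = 0.2379.
σ_a = K_a γ z − 2c√K_a = 0.2379×15.7×3.7 − 2×15.8×0.4877 = -1.594 kPa.

-1.59 kPa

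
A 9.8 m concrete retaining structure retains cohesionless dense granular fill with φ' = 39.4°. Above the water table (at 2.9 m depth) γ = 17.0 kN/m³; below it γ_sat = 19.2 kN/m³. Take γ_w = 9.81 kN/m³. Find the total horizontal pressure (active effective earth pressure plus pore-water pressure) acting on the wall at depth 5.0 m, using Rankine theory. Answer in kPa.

K_a = (1 − sin φ)/(1 + sin φ) = 0.2234.
γ' = 19.2 − 9.81 = 9.390 kN/m³.
Effective vertical stress at 5.0 m: σ'_v = 17.0×2.9 + 9.390×2.10 = 69.02 kPa.
σ'_h = K_a σ'_v = 0.2234 × 69.02 = 15.42 kPa; u = γ_w × 2.10 = 20.60 kPa.
Total σ_h = 15.42 + 20.60 = 36.02 kPa.

36.0 kPa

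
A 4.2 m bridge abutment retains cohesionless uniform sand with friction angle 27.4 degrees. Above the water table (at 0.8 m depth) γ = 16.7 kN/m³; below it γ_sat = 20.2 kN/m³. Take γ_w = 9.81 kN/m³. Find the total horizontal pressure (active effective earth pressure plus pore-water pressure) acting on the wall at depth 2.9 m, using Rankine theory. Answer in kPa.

K_a = (1 − sin φ)/(1 + sin φ) = 0.3697.
γ' = 20.2 − 9.81 = 10.39 kN/m³.
Effective vertical stress at 2.9 m: σ'_v = 16.7×0.8 + 10.39×2.10 = 35.18 kPa.
σ'_h = K_a σ'_v = 0.3697 × 35.18 = 13.00 kPa; u = γ_w × 2.10 = 20.60 kPa.
Total σ_h = 13.00 + 20.60 = 33.61 kPa.

33.6 kPa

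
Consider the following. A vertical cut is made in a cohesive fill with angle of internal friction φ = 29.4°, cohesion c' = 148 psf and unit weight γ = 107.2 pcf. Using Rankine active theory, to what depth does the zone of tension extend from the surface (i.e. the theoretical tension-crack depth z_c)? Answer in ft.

4.73 ft

K_a = tan²(45° − 29.4°/2) = 0.3415; √K_a = 0.5844.
The active pressure is zero where K_a γ z = 2c√K_a, so z_c = 2c/(γ√K_a) = 2×148/(107.2×0.5844) = 4.725 ft.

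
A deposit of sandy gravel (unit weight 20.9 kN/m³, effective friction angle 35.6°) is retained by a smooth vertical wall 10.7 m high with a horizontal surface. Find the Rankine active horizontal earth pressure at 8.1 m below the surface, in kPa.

K_a = (1 − sin φ)/(1 + sin φ) = 0.2641.
σ_h = K_a γ z = 0.2641 × 20.9 × 8.1 = 44.71 kPa.

44.7 kPa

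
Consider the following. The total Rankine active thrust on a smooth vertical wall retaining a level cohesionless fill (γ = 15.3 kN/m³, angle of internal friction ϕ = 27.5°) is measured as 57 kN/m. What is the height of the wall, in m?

4.50 m

K_a = 0.3682. P_a = ½ K_a γ H² ⇒ H = √(2P_a/(K_a γ)).
H = √(2×57/(0.3682×15.3)) = 4.498 m.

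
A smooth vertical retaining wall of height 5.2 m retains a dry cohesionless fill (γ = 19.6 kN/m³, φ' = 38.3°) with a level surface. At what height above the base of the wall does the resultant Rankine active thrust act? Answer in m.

1.73 m

K_a = 0.2347.
The pressure distribution is triangular, so the resultant acts at H/3 above the base = 5.2/3 = 1.733 m.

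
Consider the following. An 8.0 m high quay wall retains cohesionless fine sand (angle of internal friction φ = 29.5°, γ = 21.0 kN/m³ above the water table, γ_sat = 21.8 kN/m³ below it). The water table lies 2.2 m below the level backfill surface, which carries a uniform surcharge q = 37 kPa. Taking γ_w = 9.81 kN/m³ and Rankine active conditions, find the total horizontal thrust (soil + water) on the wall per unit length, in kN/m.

443 kN/m

K_a = tan²(45° − φ/2) = 0.3401.
γ' = 21.8 − 9.81 = 11.99 kN/m³. h₂ = H − d_w = 5.8 m.
σ'_h: at surface K_a·q = 12.58; at WT K_a(q+γd_w) = 28.30; at base K_a(q+γd_w+γ'h₂) = 51.95 kPa.
P₁ = ½(12.58+28.30)×2.2 = 44.97; P₂ = ½(28.30+51.95)×5.8 = 232.7; P_w = ½γ_w h₂² = 165.0.
Total = 44.97+232.7+165.0 = 442.7 kN/m.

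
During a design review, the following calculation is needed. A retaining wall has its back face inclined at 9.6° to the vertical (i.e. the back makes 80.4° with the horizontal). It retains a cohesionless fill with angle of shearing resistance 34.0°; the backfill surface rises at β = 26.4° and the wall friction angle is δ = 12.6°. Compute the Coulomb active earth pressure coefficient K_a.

0.521

K_a = sin²(α+φ) / [sin²α · sin(α−δ) · (1 + √{sin(φ+δ)sin(φ−β) / (sin(α−δ)sin(α+β))})²].
With α = 80.4°, φ = 34.0°, δ = 12.6°, β = 26.4°: K_a = 0.5214.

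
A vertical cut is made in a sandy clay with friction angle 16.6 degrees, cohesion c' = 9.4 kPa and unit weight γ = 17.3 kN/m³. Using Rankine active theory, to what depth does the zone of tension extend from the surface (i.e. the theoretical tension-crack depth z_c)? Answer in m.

1.46 m

K_a = tan²(45° − 16.6°/2) = 0.5556; √K_a = 0.7454.
The active pressure is zero where K_a γ z = 2c√K_a, so z_c = 2c/(γ√K_a) = 2×9.4/(17.3×0.7454) = 1.458 m.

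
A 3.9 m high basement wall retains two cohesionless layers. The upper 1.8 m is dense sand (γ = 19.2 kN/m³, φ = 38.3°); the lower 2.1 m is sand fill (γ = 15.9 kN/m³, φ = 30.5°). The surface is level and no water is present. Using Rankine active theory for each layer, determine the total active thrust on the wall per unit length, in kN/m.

K_a1 = tan²(45°−38.3°/2) = 0.2347; K_a2 = tan²(45°−30.5°/2) = 0.3267.
Layer 1: σ at base = K_a1 γ₁ h₁ = 8.112 kPa; P₁ = ½×8.112×1.8 = 7.301.
Layer 2: σ_v at top = γ₁h₁ = 34.56; σ_h top = K_a2×34.56 = 11.29; σ_h base = K_a2×(34.56+15.9×2.1) = 22.20.
P₂ = ½(11.29+22.20)×2.1 = 35.16. Total P_a = 7.301+35.16 = 42.46 kN/m.

42.5 kN/m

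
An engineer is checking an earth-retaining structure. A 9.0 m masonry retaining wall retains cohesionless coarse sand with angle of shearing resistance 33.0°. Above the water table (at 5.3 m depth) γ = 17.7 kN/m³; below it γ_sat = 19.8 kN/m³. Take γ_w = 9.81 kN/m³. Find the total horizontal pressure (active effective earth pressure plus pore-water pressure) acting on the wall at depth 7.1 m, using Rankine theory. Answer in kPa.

50.6 kPa

K_a = (1 − sin φ)/(1 + sin φ) = 0.2948.
γ' = 19.8 − 9.81 = 9.990 kN/m³.
Effective vertical stress at 7.1 m: σ'_v = 17.7×5.3 + 9.990×1.80 = 111.8 kPa.
σ'_h = K_a σ'_v = 0.2948 × 111.8 = 32.96 kPa; u = γ_w × 1.80 = 17.66 kPa.
Total σ_h = 32.96 + 17.66 = 50.61 kPa.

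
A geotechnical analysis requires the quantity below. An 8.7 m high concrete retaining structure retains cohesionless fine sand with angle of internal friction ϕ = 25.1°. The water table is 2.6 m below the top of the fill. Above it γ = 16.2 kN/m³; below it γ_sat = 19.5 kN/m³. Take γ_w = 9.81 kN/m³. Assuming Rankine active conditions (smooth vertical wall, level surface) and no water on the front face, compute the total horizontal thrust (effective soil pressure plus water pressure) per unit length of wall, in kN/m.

K_a = tan²(45° − φ/2) = 0.4043.
γ' = 19.5 − 9.81 = 9.690 kN/m³. Depth below WT = 6.1 m.
σ'_h at WT = K_a γ d_w = 17.03 kPa; at base = 17.03 + K_a γ' × 6.1 = 40.93 kPa.
P₁ (0–2.6 m) = ½×17.03×2.6 = 22.14. P₂ (2.6–8.7 m) = ½(17.03+40.93)×6.1 = 176.8.
P_w = ½ γ_w h₂² = 0.5×9.81×6.1² = 182.5. Total = 22.14+176.8+182.5 = 381.4 kN/m.

381 kN/m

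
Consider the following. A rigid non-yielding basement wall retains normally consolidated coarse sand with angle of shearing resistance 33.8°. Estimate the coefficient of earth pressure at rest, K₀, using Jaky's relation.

K₀ = 1 − sin φ' = 1 − sin 33.8° = 0.4437.

0.444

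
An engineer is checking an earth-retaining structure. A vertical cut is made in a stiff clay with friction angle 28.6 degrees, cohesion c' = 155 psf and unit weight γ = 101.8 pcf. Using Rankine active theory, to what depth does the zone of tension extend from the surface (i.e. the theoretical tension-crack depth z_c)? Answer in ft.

K_a = tan²(45° − 28.6°/2) = 0.3525; √K_a = 0.5938.
The active pressure is zero where K_a γ z = 2c√K_a, so z_c = 2c/(γ√K_a) = 2×155/(101.8×0.5938) = 5.129 ft.

5.13 ft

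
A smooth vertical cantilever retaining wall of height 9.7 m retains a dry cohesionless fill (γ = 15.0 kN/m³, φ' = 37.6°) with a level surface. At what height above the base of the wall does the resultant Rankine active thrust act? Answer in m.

3.23 m

K_a = 0.2421.
The pressure distribution is triangular, so the resultant acts at H/3 above the base = 9.7/3 = 3.233 m.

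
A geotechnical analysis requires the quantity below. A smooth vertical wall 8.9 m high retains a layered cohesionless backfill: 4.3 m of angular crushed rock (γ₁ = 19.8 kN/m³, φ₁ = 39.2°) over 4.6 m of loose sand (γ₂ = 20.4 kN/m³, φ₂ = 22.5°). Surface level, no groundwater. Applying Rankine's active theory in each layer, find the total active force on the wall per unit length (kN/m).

312 kN/m

K_a1 = tan²(45°−39.2°/2) = 0.2255; K_a2 = tan²(45°−22.5°/2) = 0.4465.
Layer 1: σ at base = K_a1 γ₁ h₁ = 19.20 kPa; P₁ = ½×19.20×4.3 = 41.27.
Layer 2: σ_v at top = γ₁h₁ = 85.14; σ_h top = K_a2×85.14 = 38.01; σ_h base = K_a2×(85.14+20.4×4.6) = 79.91.
P₂ = ½(38.01+79.91)×4.6 = 271.2. Total P_a = 41.27+271.2 = 312.5 kN/m.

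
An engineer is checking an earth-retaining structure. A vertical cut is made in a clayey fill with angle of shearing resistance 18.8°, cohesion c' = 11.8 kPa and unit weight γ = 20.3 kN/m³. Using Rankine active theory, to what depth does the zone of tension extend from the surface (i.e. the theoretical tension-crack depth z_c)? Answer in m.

K_a = tan²(45° − 18.8°/2) = 0.5126; √K_a = 0.7159.
The active pressure is zero where K_a γ z = 2c√K_a, so z_c = 2c/(γ√K_a) = 2×11.8/(20.3×0.7159) = 1.624 m.

1.62 m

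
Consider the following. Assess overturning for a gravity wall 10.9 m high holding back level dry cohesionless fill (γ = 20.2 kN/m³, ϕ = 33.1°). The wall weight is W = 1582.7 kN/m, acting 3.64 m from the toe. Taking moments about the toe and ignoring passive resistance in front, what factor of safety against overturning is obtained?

4.50

K_a = tan²(45° − 33.1°/2) = 0.2936.
P_a = ½K_aγH² = 0.5×0.2936×20.2×10.9² = 352.3 kN/m, acting at H/3 = 3.633 m above the base.
Overturning moment M_o = P_a × H/3 = 352.3 × 3.633 = 1280.
Resisting moment M_r = W × 3.64 = 1582.7 × 3.64 = 5761.
FS_overturning = M_r/M_o = 5761/1280 = 4.501.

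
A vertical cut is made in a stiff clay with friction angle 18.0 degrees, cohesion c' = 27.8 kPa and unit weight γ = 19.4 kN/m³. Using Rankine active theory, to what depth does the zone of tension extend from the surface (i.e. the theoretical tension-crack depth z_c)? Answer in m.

K_a = tan²(45° − 18.0°/2) = 0.5279; √K_a = 0.7265.
The active pressure is zero where K_a γ z = 2c√K_a, so z_c = 2c/(γ√K_a) = 2×27.8/(19.4×0.7265) = 3.945 m.

3.94 m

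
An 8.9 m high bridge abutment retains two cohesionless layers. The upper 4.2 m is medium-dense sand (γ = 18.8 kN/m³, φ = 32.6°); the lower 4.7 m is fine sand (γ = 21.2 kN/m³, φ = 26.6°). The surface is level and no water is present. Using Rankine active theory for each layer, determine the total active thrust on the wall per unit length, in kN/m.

K_a1 = tan²(45°−32.6°/2) = 0.2997; K_a2 = tan²(45°−26.6°/2) = 0.3814.
Layer 1: σ at base = K_a1 γ₁ h₁ = 23.67 kPa; P₁ = ½×23.67×4.2 = 49.70.
Layer 2: σ_v at top = γ₁h₁ = 78.96; σ_h top = K_a2×78.96 = 30.12; σ_h base = K_a2×(78.96+21.2×4.7) = 68.13.
P₂ = ½(30.12+68.13)×4.7 = 230.9. Total P_a = 49.70+230.9 = 280.6 kN/m.

281 kN/m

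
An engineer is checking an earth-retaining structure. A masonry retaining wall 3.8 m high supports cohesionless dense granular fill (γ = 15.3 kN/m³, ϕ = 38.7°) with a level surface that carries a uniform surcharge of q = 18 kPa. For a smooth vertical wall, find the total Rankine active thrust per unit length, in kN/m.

41.2 kN/m

K_a = tan²(45° − φ/2) = 0.2306.
Soil triangle: ½ K_a γ H² = 0.5×0.2306×15.3×3.8² = 25.47 kN/m.
Surcharge rectangle: K_a q H = 0.2306×18×3.8 = 15.77 kN/m.
Total = 25.47 + 15.77 = 41.24 kN/m.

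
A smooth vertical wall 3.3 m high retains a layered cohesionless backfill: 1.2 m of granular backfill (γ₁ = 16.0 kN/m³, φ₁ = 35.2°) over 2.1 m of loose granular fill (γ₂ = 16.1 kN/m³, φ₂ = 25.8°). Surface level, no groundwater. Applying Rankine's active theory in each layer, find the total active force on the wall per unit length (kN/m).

32.9 kN/m

K_a1 = tan²(45°−35.2°/2) = 0.2687; K_a2 = tan²(45°−25.8°/2) = 0.3935.
Layer 1: σ at base = K_a1 γ₁ h₁ = 5.159 kPa; P₁ = ½×5.159×1.2 = 3.095.
Layer 2: σ_v at top = γ₁h₁ = 19.20; σ_h top = K_a2×19.20 = 7.555; σ_h base = K_a2×(19.20+16.1×2.1) = 20.86.
P₂ = ½(7.555+20.86)×2.1 = 29.84. Total P_a = 3.095+29.84 = 32.93 kN/m.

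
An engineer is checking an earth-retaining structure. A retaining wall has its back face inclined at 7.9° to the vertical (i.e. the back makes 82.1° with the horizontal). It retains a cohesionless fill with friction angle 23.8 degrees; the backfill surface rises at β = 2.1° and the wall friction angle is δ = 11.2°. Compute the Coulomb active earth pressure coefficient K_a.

0.459

K_a = sin²(α+φ) / [sin²α · sin(α−δ) · (1 + √{sin(φ+δ)sin(φ−β) / (sin(α−δ)sin(α+β))})²].
With α = 82.1°, φ = 23.8°, δ = 11.2°, β = 2.1°: K_a = 0.4586.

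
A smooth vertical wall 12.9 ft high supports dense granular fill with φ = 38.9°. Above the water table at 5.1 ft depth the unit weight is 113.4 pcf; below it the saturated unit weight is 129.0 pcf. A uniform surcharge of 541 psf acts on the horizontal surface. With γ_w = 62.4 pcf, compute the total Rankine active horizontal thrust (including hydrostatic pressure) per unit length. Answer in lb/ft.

5320 lb/ft

K_a = tan²(45° − φ/2) = 0.2285.
γ' = 129.0 − 62.4 = 66.60 pcf. h₂ = H − d_w = 7.8 ft.
σ'_h: at surface K_a·q = 123.6; at WT K_a(q+γd_w) = 255.8; at base K_a(q+γd_w+γ'h₂) = 374.5 psf.
P₁ = ½(123.6+255.8)×5.1 = 967.6; P₂ = ½(255.8+374.5)×7.8 = 2458; P_w = ½γ_w h₂² = 1898.
Total = 967.6+2458+1898 = 5324 lb/ft.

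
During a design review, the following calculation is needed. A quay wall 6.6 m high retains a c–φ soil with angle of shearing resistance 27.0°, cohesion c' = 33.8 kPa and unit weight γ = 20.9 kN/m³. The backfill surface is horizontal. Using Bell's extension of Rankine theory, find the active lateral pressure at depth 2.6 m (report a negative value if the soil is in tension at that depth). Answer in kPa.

-21.0 kPa

K_a = (1 − sin φ)/(1 + sin φ) = 0.3755.
σ_a = K_a γ z − 2c√K_a = 0.3755×20.9×2.6 − 2×33.8×0.6128 = -21.02 kPa.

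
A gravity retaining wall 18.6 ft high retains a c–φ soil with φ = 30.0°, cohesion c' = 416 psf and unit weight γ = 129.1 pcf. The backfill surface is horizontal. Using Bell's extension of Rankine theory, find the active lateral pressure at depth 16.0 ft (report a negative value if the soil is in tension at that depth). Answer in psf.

208 psf

K_a = (1 − sin φ)/(1 + sin φ) = 0.3333.
σ_a = K_a γ z − 2c√K_a = 0.3333×129.1×16.0 − 2×416×0.5774 = 208.2 psf.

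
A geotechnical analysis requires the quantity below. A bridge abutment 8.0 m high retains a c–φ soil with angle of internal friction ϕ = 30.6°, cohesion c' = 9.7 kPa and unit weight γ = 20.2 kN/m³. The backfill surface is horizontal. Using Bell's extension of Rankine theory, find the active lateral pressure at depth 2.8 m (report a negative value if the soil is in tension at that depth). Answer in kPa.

K_a = (1 − sin φ)/(1 + sin φ) = 0.3253.
σ_a = K_a γ z − 2c√K_a = 0.3253×20.2×2.8 − 2×9.7×0.5704 = 7.336 kPa.

7.34 kPa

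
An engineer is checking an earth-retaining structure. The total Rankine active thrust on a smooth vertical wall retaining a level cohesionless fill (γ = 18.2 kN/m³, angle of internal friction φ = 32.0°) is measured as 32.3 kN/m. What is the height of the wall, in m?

3.40 m

K_a = 0.3073. P_a = ½ K_a γ H² ⇒ H = √(2P_a/(K_a γ)).
H = √(2×32.3/(0.3073×18.2)) = 3.399 m.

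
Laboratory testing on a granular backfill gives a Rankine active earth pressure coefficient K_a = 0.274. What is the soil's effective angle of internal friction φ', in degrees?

K_a = tan²(45° − φ/2) ⇒ 45° − φ/2 = arctan(√0.274) = 27.63°.
φ = 2(45° − 27.63°) = 34.74°.

34.7°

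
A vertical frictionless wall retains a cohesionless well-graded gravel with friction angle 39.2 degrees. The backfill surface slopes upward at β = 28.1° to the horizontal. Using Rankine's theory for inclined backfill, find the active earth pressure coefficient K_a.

K_a = cos β · (cos β − √(cos²β − cos²φ)) / (cos β + √(cos²β − cos²φ)).
cos β = 0.8821, cos φ = 0.7749, √(cos²β − cos²φ) = 0.4214.
K_a = 0.8821 × (0.8821 − 0.4214)/(0.8821 + 0.4214) = 0.3118.

0.312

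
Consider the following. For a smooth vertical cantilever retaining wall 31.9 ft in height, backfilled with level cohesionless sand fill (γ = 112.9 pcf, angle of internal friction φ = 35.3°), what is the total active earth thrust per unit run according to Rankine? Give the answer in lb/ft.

15400 lb/ft

K_a = tan²(45° − φ/2) = 0.2675.
P_a = ½ K_a γ H² = 0.5 × 0.2675 × 112.9 × 31.9² = 15370 lb/ft.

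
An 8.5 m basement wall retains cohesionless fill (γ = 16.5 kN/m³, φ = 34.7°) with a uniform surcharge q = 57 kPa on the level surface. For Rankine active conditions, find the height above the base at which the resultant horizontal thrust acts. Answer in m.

3.47 m

K_a = 0.2745.
Triangular part P₁ = ½K_aγH² = 163.6 at H/3 = 2.833 m; rectangular part P₂ = K_a q H = 133.0 at H/2 = 4.250 m.
ȳ = (P₁·2.833 + P₂·4.250)/(P₁+P₂) = 3.469 m.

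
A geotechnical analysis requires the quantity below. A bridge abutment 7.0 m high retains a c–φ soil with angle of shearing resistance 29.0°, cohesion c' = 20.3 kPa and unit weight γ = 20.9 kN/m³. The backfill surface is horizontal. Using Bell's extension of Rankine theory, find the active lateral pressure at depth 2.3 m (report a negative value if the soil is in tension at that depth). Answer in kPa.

-7.24 kPa

K_a = (1 − sin φ)/(1 + sin φ) = 0.3470.
σ_a = K_a γ z − 2c√K_a = 0.3470×20.9×2.3 − 2×20.3×0.5890 = -7.236 kPa.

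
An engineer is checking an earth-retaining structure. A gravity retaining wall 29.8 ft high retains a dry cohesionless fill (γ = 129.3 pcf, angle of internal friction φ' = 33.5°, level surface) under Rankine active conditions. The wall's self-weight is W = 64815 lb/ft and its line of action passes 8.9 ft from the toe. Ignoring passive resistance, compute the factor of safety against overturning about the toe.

3.50

K_a = tan²(45° − 33.5°/2) = 0.2887.
P_a = ½K_aγH² = 0.5×0.2887×129.3×29.8² = 16580 lb/ft, acting at H/3 = 9.933 ft above the base.
Overturning moment M_o = P_a × H/3 = 16580 × 9.933 = 164600.
Resisting moment M_r = W × 8.9 = 64815 × 8.9 = 576900.
FS_overturning = M_r/M_o = 576900/164600 = 3.504.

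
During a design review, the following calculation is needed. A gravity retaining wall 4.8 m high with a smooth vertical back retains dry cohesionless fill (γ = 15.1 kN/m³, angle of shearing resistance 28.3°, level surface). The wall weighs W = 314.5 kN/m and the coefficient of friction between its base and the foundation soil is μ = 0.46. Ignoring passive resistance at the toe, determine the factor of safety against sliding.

K_a = tan²(45° − 28.3°/2) = 0.3568.
P_a = ½K_aγH² = 0.5×0.3568×15.1×4.8² = 62.06 kN/m, acting at H/3 = 1.600 m above the base.
FS_sliding = μW / P_a = 0.46×314.5 / 62.06 = 2.331.

2.33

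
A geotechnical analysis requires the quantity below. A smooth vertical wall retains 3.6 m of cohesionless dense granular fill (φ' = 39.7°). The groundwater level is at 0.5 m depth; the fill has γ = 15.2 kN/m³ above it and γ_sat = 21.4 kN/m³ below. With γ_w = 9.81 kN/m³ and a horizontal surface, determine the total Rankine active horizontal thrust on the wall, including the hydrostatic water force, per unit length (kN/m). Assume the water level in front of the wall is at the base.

K_a = tan²(45° − φ/2) = 0.2204.
γ' = 21.4 − 9.81 = 11.59 kN/m³. Depth below WT = 3.1 m.
σ'_h at WT = K_a γ d_w = 1.675 kPa; at base = 1.675 + K_a γ' × 3.1 = 9.595 kPa.
P₁ (0–0.5 m) = ½×1.675×0.5 = 0.4188. P₂ (0.5–3.6 m) = ½(1.675+9.595)×3.1 = 17.47.
P_w = ½ γ_w h₂² = 0.5×9.81×3.1² = 47.14. Total = 0.4188+17.47+47.14 = 65.02 kN/m.

65.0 kN/m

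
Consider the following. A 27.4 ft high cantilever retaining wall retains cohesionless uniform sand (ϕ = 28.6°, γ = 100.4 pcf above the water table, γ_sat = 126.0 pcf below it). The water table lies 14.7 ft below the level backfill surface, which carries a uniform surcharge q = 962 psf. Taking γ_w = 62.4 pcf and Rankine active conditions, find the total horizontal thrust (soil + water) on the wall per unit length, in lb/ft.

26600 lb/ft

K_a = tan²(45° − φ/2) = 0.3525.
γ' = 126.0 − 62.4 = 63.60 pcf. h₂ = H − d_w = 12.7 ft.
σ'_h: at surface K_a·q = 339.2; at WT K_a(q+γd_w) = 859.5; at base K_a(q+γd_w+γ'h₂) = 1144 psf.
P₁ = ½(339.2+859.5)×14.7 = 8810; P₂ = ½(859.5+1144)×12.7 = 12720; P_w = ½γ_w h₂² = 5032.
Total = 8810+12720+5032 = 26570 lb/ft.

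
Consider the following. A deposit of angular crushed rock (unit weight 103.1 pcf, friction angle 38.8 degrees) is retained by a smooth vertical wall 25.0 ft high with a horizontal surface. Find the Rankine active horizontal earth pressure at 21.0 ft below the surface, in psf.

K_a = (1 − sin φ)/(1 + sin φ) = 0.2296.
σ_h = K_a γ z = 0.2296 × 103.1 × 21.0 = 497.0 psf.

497 psf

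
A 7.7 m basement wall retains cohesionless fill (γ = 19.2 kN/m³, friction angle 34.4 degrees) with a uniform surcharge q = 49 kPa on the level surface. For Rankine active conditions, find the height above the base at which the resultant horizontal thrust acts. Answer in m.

K_a = 0.2780.
Triangular part P₁ = ½K_aγH² = 158.2 at H/3 = 2.567 m; rectangular part P₂ = K_a q H = 104.9 at H/2 = 3.850 m.
ȳ = (P₁·2.567 + P₂·3.850)/(P₁+P₂) = 3.078 m.

3.08 m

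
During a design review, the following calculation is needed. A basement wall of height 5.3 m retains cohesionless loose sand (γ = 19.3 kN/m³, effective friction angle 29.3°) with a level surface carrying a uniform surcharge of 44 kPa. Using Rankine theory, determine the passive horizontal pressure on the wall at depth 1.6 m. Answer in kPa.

K_p = (1 + sin φ)/(1 − sin φ) = 2.917.
σ_v = γz + q = 19.3 × 1.6 + 44 = 74.88 kPa.
σ_h = K_p σ_v = 2.917 × 74.88 = 218.4 kPa.

218 kPa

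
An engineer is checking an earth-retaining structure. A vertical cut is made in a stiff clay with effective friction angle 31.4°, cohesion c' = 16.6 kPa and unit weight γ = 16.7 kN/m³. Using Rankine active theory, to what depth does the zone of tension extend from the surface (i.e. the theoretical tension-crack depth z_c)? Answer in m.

K_a = tan²(45° − 31.4°/2) = 0.3149; √K_a = 0.5612.
The active pressure is zero where K_a γ z = 2c√K_a, so z_c = 2c/(γ√K_a) = 2×16.6/(16.7×0.5612) = 3.543 m.

3.54 m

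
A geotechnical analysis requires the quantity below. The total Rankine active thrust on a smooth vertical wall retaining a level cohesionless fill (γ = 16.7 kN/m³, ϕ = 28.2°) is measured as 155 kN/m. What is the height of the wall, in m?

7.20 m

K_a = 0.3582. P_a = ½ K_a γ H² ⇒ H = √(2P_a/(K_a γ)).
H = √(2×155/(0.3582×16.7)) = 7.199 m.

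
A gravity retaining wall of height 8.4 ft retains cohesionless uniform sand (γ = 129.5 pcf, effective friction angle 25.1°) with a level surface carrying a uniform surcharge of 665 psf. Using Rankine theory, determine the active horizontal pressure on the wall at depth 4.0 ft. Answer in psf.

478 psf

K_a = (1 − sin φ)/(1 + sin φ) = 0.4043.
σ_v = γz + q = 129.5 × 4.0 + 665 = 1183 psf.
σ_h = K_a σ_v = 0.4043 × 1183 = 478.3 psf.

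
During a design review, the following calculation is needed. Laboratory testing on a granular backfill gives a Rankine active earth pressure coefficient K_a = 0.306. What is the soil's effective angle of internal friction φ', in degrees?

32.1°

K_a = tan²(45° − φ/2) ⇒ 45° − φ/2 = arctan(√0.306) = 28.95°.
φ = 2(45° − 28.95°) = 32.10°.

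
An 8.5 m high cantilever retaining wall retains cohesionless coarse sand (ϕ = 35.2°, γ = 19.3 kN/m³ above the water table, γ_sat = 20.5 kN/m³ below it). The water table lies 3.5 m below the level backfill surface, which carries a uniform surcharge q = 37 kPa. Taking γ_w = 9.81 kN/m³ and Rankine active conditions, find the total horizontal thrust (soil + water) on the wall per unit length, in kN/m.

K_a = tan²(45° − φ/2) = 0.2687.
γ' = 20.5 − 9.81 = 10.69 kN/m³. h₂ = H − d_w = 5.0 m.
σ'_h: at surface K_a·q = 9.941; at WT K_a(q+γd_w) = 28.09; at base K_a(q+γd_w+γ'h₂) = 42.45 kPa.
P₁ = ½(9.941+28.09)×3.5 = 66.56; P₂ = ½(28.09+42.45)×5.0 = 176.4; P_w = ½γ_w h₂² = 122.6.
Total = 66.56+176.4+122.6 = 365.5 kN/m.

366 kN/m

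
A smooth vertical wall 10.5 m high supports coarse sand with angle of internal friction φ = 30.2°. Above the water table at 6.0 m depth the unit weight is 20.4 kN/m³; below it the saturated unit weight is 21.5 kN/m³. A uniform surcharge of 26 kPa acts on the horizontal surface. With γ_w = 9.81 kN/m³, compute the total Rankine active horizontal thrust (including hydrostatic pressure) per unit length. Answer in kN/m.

532 kN/m

K_a = tan²(45° − φ/2) = 0.3307.
γ' = 21.5 − 9.81 = 11.69 kN/m³. h₂ = H − d_w = 4.5 m.
σ'_h: at surface K_a·q = 8.597; at WT K_a(q+γd_w) = 49.07; at base K_a(q+γd_w+γ'h₂) = 66.46 kPa.
P₁ = ½(8.597+49.07)×6.0 = 173.0; P₂ = ½(49.07+66.46)×4.5 = 259.9; P_w = ½γ_w h₂² = 99.33.
Total = 173.0+259.9+99.33 = 532.3 kN/m.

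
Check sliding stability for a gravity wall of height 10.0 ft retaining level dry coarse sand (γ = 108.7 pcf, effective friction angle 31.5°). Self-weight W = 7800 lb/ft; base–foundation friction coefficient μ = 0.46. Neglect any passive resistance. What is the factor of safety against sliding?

K_a = tan²(45° − 31.5°/2) = 0.3136.
P_a = ½K_aγH² = 0.5×0.3136×108.7×10.0² = 1705 lb/ft, acting at H/3 = 3.333 ft above the base.
FS_sliding = μW / P_a = 0.46×7800 / 1705 = 2.105.

2.10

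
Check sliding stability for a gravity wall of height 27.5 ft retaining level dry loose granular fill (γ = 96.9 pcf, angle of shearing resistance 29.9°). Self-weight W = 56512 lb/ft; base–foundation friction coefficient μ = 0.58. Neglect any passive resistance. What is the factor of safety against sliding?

2.67

K_a = tan²(45° − 29.9°/2) = 0.3347.
P_a = ½K_aγH² = 0.5×0.3347×96.9×27.5² = 12260 lb/ft, acting at H/3 = 9.167 ft above the base.
FS_sliding = μW / P_a = 0.58×56512 / 12260 = 2.673.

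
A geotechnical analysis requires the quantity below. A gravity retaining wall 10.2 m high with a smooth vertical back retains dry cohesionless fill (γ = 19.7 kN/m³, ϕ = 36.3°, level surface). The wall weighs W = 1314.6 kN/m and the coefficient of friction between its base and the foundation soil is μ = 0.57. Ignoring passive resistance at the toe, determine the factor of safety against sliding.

2.85

K_a = tan²(45° − 36.3°/2) = 0.2563.
P_a = ½K_aγH² = 0.5×0.2563×19.7×10.2² = 262.6 kN/m, acting at H/3 = 3.400 m above the base.
FS_sliding = μW / P_a = 0.57×1314.6 / 262.6 = 2.853.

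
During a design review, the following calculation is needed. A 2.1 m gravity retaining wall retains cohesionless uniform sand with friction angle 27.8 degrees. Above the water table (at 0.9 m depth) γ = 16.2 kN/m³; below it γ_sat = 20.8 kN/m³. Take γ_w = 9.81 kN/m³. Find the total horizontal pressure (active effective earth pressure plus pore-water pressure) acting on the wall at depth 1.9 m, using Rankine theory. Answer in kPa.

K_a = (1 − sin φ)/(1 + sin φ) = 0.3639.
γ' = 20.8 − 9.81 = 10.99 kN/m³.
Effective vertical stress at 1.9 m: σ'_v = 16.2×0.9 + 10.99×1.000 = 25.57 kPa.
σ'_h = K_a σ'_v = 0.3639 × 25.57 = 9.305 kPa; u = γ_w × 1.000 = 9.810 kPa.
Total σ_h = 9.305 + 9.810 = 19.11 kPa.

19.1 kPa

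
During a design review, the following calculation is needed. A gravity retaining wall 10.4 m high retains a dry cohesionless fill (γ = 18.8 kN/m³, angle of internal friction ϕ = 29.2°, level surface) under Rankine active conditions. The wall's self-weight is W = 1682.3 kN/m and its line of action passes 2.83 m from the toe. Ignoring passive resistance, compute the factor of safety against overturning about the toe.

K_a = tan²(45° − 29.2°/2) = 0.3442.
P_a = ½K_aγH² = 0.5×0.3442×18.8×10.4² = 350.0 kN/m, acting at H/3 = 3.467 m above the base.
Overturning moment M_o = P_a × H/3 = 350.0 × 3.467 = 1213.
Resisting moment M_r = W × 2.83 = 1682.3 × 2.83 = 4761.
FS_overturning = M_r/M_o = 4761/1213 = 3.924.

3.92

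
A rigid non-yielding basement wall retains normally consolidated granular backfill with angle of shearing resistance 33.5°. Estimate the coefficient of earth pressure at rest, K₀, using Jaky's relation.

0.448

K₀ = 1 − sin φ' = 1 − sin 33.5° = 0.4481.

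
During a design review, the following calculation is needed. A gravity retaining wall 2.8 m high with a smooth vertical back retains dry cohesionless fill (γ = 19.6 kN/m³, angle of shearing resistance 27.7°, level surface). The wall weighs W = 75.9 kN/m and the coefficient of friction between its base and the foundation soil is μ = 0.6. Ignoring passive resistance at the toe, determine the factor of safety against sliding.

1.62

K_a = tan²(45° − 27.7°/2) = 0.3653.
P_a = ½K_aγH² = 0.5×0.3653×19.6×2.8² = 28.07 kN/m, acting at H/3 = 0.9333 m above the base.
FS_sliding = μW / P_a = 0.6×75.9 / 28.07 = 1.622.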